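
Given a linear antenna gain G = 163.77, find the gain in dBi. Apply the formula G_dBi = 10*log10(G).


G_dBi = 10 * log10(163.77) = 22.14 dBi

22.14 dBi


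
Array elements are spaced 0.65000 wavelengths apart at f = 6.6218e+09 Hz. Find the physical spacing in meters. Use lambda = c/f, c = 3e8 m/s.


lambda = c / f = 3.0000e+08 / 6.6218e+09 = 0.04530490 m
d = 0.65000 * 0.04530490 = 0.02945 m

0.02945 m


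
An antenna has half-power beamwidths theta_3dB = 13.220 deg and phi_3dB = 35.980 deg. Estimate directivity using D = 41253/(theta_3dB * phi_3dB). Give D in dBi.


D_linear = 41253 / (13.220 * 35.980) = 86.72872
D_dBi = 10 * log10(86.72872) = 19.38 dBi

19.38 dBi


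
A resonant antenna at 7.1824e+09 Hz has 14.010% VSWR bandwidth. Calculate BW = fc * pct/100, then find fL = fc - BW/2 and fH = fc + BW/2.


BW = 7.1824e+09 * 14.010/100 = 1.006254e+09 Hz
fL = 7.1824e+09 - 1.006254e+09/2 = 6.679e+09 Hz
fH = 7.1824e+09 + 1.006254e+09/2 = 7.686e+09 Hz

BW=1.006e+09 Hz, fL=6.679e+09 Hz, fH=7.686e+09 Hz


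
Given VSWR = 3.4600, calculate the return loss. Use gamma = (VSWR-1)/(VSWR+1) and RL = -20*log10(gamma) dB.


gamma = (3.4600 - 1) / (3.4600 + 1) = 0.5515695
RL = -20 * log10(0.5515695) = 5.168 dB

5.168 dB


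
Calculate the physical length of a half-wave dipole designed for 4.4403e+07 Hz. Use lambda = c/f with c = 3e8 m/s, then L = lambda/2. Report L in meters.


lambda = c / f = 3.0000e+08 / 4.4403e+07 = 6.756300 m
L = lambda / 2 = 6.756300 / 2 = 3.378 m

3.378 m


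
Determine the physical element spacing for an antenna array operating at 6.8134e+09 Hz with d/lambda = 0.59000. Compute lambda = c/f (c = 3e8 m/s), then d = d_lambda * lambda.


lambda = c / f = 3.0000e+08 / 6.8134e+09 = 0.04403088 m
d = 0.59000 * 0.04403088 = 0.02598 m

0.02598 m


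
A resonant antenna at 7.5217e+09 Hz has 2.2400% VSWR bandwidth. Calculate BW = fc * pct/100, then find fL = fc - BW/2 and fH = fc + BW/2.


BW = 7.5217e+09 * 2.2400/100 = 1.684861e+08 Hz
fL = 7.5217e+09 - 1.684861e+08/2 = 7.437e+09 Hz
fH = 7.5217e+09 + 1.684861e+08/2 = 7.606e+09 Hz

BW=1.685e+08 Hz, fL=7.437e+09 Hz, fH=7.606e+09 Hz


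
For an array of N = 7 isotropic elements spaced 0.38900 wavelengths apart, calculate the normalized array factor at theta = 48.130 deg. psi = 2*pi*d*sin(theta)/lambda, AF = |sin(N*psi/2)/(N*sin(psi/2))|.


psi = 2*pi*0.38900*sin(48.130 deg) = 1.820070 rad
AF = |sin(7*1.820070/2) / (7*sin(1.820070/2))| = 0.01573

0.01573


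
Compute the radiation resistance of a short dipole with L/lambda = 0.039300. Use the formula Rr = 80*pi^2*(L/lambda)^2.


Rr = 80 * pi^2 * (0.039300)^2 = 80 * 9.869604 * 1.544490e-03 = 1.219 ohm

1.219 ohm


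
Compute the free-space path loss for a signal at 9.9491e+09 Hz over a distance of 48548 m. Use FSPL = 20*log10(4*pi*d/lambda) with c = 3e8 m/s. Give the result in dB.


lambda = c / f = 3.0000e+08 / 9.9491e+09 = 0.03015348 m
FSPL = 20 * log10(4*pi*48548/0.03015348) = 146.1 dB

146.1 dB


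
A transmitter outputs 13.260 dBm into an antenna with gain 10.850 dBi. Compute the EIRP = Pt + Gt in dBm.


EIRP = Pt + Gt = 13.260 + 10.850 = 24.11 dBm

24.11 dBm


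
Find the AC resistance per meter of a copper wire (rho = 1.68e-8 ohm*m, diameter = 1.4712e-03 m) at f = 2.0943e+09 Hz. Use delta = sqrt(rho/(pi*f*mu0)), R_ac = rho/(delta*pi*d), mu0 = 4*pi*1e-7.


delta = sqrt(1.68e-8 / (pi * 2.0943e+09 * 4*pi*1e-7)) = 1.425461e-06 m
R_ac = 1.68e-8 / (1.425461e-06 * pi * 1.4712e-03) = 2.550 ohm/m

2.550 ohm/m


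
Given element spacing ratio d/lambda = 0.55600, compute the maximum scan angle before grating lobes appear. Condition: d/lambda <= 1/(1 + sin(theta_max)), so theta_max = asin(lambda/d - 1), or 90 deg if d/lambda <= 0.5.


lambda/d - 1 = 1/0.55600 - 1 = 0.7985612
theta_max = asin(0.7985612) = 52.99 deg

52.99 deg


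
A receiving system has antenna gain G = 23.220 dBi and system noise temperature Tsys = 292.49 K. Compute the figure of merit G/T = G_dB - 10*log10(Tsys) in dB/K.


G/T = 23.220 - 10*log10(292.49) = 23.220 - 24.66111 = -1.441 dB/K

-1.441 dB/K


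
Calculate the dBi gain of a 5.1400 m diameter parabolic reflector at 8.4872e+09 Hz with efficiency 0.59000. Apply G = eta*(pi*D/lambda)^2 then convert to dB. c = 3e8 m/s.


lambda = c / f = 3.0000e+08 / 8.4872e+09 = 0.03534735 m
G_linear = 0.59000 * (pi * 5.1400 / 0.03534735)^2 = 123130.1
G_dBi = 10 * log10(123130.1) = 50.90 dBi

50.90 dBi


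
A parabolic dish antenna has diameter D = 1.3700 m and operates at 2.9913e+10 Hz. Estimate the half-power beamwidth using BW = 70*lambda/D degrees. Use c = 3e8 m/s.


lambda = c / f = 3.0000e+08 / 2.9913e+10 = 0.01002908 m
BW = 70 * 0.01002908 / 1.3700 = 0.5124 deg

0.5124 deg


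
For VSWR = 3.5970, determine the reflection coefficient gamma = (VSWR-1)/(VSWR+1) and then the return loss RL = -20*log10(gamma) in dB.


gamma = (3.5970 - 1) / (3.5970 + 1) = 0.5649337
RL = -20 * log10(0.5649337) = 4.960 dB

4.960 dB


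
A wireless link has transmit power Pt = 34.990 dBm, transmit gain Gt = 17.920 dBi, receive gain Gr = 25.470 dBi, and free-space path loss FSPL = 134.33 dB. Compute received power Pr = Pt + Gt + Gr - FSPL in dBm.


Pr = 34.990 + 17.920 + 25.470 - 134.33 = -55.95 dBm

-55.95 dBm


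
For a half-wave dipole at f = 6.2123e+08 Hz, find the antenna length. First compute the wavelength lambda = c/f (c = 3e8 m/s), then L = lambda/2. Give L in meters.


lambda = c / f = 3.0000e+08 / 6.2123e+08 = 0.4829129 m
L = lambda / 2 = 0.4829129 / 2 = 0.2415 m

0.2415 m


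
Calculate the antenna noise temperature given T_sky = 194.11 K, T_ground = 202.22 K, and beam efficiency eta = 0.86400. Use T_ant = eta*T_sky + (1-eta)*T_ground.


T_ant = 0.86400 * 194.11 + (1 - 0.86400) * 202.22 = 195.2 K

195.2 K


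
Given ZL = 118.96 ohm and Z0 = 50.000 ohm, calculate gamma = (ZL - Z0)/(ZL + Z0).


gamma = (118.96 - 50.000) / (118.96 + 50.000) = 0.4081

0.4081


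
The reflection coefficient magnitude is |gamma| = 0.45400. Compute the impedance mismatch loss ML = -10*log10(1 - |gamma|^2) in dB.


ML = -10 * log10(1 - 0.45400^2) = -10 * log10(0.793884) = 1.002 dB

1.002 dB


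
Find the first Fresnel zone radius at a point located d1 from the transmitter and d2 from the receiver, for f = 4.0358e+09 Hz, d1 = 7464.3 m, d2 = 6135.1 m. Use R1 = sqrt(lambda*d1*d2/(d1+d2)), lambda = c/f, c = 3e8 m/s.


lambda = c / f = 3.0000e+08 / 4.0358e+09 = 0.07433470 m
R1 = sqrt(0.07433470 * 7464.3 * 6135.1 / (7464.3 + 6135.1)) = 15.82 m

15.82 m


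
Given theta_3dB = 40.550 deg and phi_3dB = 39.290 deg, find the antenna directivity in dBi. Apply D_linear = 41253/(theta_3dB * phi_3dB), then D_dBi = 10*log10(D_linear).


D_linear = 41253 / (40.550 * 39.290) = 25.89302
D_dBi = 10 * log10(25.89302) = 14.13 dBi

14.13 dBi


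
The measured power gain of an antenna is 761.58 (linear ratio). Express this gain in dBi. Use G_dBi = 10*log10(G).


G_dBi = 10 * log10(761.58) = 28.82 dBi

28.82 dBi


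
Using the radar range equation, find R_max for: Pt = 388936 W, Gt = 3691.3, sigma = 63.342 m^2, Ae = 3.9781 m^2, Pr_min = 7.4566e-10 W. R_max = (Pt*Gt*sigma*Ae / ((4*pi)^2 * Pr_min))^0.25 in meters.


R^4 = 388936*3691.3*63.342*3.9781 / ((4*pi)^2 * 7.4566e-10) = 3.072305e+18
R_max = 3.072305e+18^0.25 = 41866 m

41866 m


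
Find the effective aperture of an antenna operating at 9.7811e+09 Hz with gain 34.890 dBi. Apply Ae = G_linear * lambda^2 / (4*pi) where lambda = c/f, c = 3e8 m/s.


lambda = c / f = 3.0000e+08 / 9.7811e+09 = 0.03067140 m
G_linear = 10^(34.890/10) = 3083.188
Ae = G_linear * lambda^2 / (4*pi) = 3083.188 * 0.03067140^2 / (4*pi) = 0.2308 m^2

0.2308 m^2


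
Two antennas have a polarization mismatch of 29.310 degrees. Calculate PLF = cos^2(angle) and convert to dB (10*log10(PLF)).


PLF_linear = cos^2(29.310 deg) = 0.7603558
PLF_dB = 10 * log10(0.7603558) = -1.190 dB

-1.190 dB


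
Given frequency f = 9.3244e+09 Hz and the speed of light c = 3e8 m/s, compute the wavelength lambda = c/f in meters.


lambda = c / f = 3.0000e+08 / 9.3244e+09 = 0.03217 m

0.03217 m


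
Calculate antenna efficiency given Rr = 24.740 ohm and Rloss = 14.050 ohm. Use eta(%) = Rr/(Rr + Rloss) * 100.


eta = 24.740 / (24.740 + 14.050) * 100 = 63.78%

63.78%


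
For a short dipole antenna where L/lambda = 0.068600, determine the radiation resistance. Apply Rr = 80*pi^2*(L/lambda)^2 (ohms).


Rr = 80 * pi^2 * (0.068600)^2 = 80 * 9.869604 * 4.705960e-03 = 3.716 ohm

3.716 ohm


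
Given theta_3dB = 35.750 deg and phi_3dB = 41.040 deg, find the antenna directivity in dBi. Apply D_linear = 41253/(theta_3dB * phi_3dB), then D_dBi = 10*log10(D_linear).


D_linear = 41253 / (35.750 * 41.040) = 28.11720
D_dBi = 10 * log10(28.11720) = 14.49 dBi

14.49 dBi


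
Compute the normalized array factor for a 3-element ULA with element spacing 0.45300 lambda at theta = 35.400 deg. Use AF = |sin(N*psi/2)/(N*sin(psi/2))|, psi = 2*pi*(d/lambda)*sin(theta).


psi = 2*pi*0.45300*sin(35.400 deg) = 1.648798 rad
AF = |sin(3*1.648798/2) / (3*sin(1.648798/2))| = 0.2814

0.2814


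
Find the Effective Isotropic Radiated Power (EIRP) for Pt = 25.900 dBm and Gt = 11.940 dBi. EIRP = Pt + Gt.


EIRP = Pt + Gt = 25.900 + 11.940 = 37.84 dBm

37.84 dBm


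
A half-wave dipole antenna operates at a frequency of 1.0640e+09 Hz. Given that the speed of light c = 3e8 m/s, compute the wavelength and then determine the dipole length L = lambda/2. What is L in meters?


lambda = c / f = 3.0000e+08 / 1.0640e+09 = 0.2819549 m
L = lambda / 2 = 0.2819549 / 2 = 0.1410 m

0.1410 m


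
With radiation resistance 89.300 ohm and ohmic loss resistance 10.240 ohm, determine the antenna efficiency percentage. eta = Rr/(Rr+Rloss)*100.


eta = 89.300 / (89.300 + 10.240) * 100 = 89.71%

89.71%


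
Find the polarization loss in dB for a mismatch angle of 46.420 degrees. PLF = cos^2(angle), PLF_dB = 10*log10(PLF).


PLF_linear = cos^2(46.420 deg) = 0.4752265
PLF_dB = 10 * log10(0.4752265) = -3.231 dB

-3.231 dB


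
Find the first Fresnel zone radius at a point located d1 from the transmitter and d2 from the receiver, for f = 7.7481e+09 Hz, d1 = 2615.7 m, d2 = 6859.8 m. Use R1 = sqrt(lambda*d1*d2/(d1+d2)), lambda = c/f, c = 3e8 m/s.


lambda = c / f = 3.0000e+08 / 7.7481e+09 = 0.03871917 m
R1 = sqrt(0.03871917 * 2615.7 * 6859.8 / (2615.7 + 6859.8)) = 8.563 m

8.563 m


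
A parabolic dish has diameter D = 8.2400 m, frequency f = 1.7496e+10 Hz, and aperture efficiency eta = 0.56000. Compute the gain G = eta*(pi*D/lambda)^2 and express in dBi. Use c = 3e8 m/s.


lambda = c / f = 3.0000e+08 / 1.7496e+10 = 0.01714678 m
G_linear = 0.56000 * (pi * 8.2400 / 0.01714678)^2 = 1.276371e+06
G_dBi = 10 * log10(1.276371e+06) = 61.06 dBi

61.06 dBi


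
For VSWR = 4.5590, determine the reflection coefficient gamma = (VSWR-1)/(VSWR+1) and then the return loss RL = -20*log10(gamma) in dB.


gamma = (4.5590 - 1) / (4.5590 + 1) = 0.6402231
RL = -20 * log10(0.6402231) = 3.873 dB

3.873 dB


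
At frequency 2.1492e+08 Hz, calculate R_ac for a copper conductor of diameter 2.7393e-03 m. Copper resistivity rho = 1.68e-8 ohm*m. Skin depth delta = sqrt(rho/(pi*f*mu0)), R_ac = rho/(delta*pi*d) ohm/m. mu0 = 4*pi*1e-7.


delta = sqrt(1.68e-8 / (pi * 2.1492e+08 * 4*pi*1e-7)) = 4.449758e-06 m
R_ac = 1.68e-8 / (4.449758e-06 * pi * 2.7393e-03) = 0.4387 ohm/m

0.4387 ohm/m


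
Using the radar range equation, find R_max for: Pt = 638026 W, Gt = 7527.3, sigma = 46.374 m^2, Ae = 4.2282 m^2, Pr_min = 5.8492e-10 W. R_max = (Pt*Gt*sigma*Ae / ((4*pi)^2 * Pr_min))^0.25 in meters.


R^4 = 638026*7527.3*46.374*4.2282 / ((4*pi)^2 * 5.8492e-10) = 1.019510e+19
R_max = 1.019510e+19^0.25 = 56506 m

56506 m


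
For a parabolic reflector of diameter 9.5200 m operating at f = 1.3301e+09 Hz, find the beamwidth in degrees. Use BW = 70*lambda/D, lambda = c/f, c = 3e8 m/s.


lambda = c / f = 3.0000e+08 / 1.3301e+09 = 0.2255470 m
BW = 70 * 0.2255470 / 9.5200 = 1.658 deg

1.658 deg


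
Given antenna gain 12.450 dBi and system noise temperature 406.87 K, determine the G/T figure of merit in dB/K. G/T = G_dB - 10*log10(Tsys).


G/T = 12.450 - 10*log10(406.87) = 12.450 - 26.09456 = -13.64 dB/K

-13.64 dB/K


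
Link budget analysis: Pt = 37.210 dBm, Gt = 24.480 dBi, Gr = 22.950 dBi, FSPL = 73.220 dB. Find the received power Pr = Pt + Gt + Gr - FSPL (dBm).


Pr = 37.210 + 24.480 + 22.950 - 73.220 = 11.42 dBm

11.42 dBm


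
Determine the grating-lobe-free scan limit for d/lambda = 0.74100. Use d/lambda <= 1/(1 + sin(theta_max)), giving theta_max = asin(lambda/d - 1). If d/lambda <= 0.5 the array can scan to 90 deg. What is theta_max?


lambda/d - 1 = 1/0.74100 - 1 = 0.3495277
theta_max = asin(0.3495277) = 20.46 deg

20.46 deg


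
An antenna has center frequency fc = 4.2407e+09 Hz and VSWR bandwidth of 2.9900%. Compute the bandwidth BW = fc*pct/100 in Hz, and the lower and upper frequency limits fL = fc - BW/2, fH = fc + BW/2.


BW = 4.2407e+09 * 2.9900/100 = 1.267969e+08 Hz
fL = 4.2407e+09 - 1.267969e+08/2 = 4.177e+09 Hz
fH = 4.2407e+09 + 1.267969e+08/2 = 4.304e+09 Hz

BW=1.268e+08 Hz, fL=4.177e+09 Hz, fH=4.304e+09 Hz


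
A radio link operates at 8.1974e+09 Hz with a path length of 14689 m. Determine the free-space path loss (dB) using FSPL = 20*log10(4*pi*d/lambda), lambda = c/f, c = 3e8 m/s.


lambda = c / f = 3.0000e+08 / 8.1974e+09 = 0.03659697 m
FSPL = 20 * log10(4*pi*14689/0.03659697) = 134.1 dB

134.1 dB


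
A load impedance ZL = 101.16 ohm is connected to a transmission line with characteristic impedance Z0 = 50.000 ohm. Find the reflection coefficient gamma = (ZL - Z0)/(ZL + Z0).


gamma = (101.16 - 50.000) / (101.16 + 50.000) = 0.3384

0.3384


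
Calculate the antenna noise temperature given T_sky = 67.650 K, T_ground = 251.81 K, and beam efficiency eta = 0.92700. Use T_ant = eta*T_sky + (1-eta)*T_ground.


T_ant = 0.92700 * 67.650 + (1 - 0.92700) * 251.81 = 81.09 K

81.09 K


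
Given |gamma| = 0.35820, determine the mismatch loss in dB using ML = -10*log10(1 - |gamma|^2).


ML = -10 * log10(1 - 0.35820^2) = -10 * log10(0.87169276) = 0.5964 dB

0.5964 dB


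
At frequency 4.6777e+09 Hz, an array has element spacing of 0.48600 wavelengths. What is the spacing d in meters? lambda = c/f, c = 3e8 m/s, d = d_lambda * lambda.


lambda = c / f = 3.0000e+08 / 4.6777e+09 = 0.06413408 m
d = 0.48600 * 0.06413408 = 0.03117 m

0.03117 m


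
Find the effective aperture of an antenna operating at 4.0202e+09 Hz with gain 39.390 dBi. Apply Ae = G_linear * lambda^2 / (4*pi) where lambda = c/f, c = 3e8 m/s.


lambda = c / f = 3.0000e+08 / 4.0202e+09 = 0.07462315 m
G_linear = 10^(39.390/10) = 8689.604
Ae = G_linear * lambda^2 / (4*pi) = 8689.604 * 0.07462315^2 / (4*pi) = 3.851 m^2

3.851 m^2


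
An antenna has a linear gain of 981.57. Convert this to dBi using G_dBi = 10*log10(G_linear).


G_dBi = 10 * log10(981.57) = 29.92 dBi

29.92 dBi


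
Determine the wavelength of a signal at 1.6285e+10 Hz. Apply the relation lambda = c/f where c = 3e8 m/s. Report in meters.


lambda = c / f = 3.0000e+08 / 1.6285e+10 = 0.01842 m

0.01842 m


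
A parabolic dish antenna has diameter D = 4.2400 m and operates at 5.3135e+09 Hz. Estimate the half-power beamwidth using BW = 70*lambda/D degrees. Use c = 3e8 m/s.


lambda = c / f = 3.0000e+08 / 5.3135e+09 = 0.05645996 m
BW = 70 * 0.05645996 / 4.2400 = 0.9321 deg

0.9321 deg


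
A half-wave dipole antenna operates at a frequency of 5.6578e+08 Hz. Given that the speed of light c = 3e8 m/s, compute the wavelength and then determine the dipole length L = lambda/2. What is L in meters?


lambda = c / f = 3.0000e+08 / 5.6578e+08 = 0.5302414 m
L = lambda / 2 = 0.5302414 / 2 = 0.2651 m

0.2651 m


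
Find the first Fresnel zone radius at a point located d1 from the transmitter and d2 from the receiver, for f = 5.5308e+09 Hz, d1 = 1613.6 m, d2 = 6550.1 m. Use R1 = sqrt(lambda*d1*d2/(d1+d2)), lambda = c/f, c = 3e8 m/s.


lambda = c / f = 3.0000e+08 / 5.5308e+09 = 0.05424170 m
R1 = sqrt(0.05424170 * 1613.6 * 6550.1 / (1613.6 + 6550.1)) = 8.380 m

8.380 m


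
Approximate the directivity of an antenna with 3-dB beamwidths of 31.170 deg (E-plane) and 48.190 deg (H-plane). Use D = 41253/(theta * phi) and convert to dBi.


D_linear = 41253 / (31.170 * 48.190) = 27.46387
D_dBi = 10 * log10(27.46387) = 14.39 dBi

14.39 dBi


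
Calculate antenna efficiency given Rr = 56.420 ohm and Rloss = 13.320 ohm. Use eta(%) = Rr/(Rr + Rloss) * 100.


eta = 56.420 / (56.420 + 13.320) * 100 = 80.90%

80.90%


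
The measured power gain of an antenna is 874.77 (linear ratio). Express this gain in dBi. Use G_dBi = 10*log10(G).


G_dBi = 10 * log10(874.77) = 29.42 dBi

29.42 dBi


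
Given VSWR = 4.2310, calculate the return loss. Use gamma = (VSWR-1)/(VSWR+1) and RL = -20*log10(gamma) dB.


gamma = (4.2310 - 1) / (4.2310 + 1) = 0.6176639
RL = -20 * log10(0.6176639) = 4.185 dB

4.185 dB


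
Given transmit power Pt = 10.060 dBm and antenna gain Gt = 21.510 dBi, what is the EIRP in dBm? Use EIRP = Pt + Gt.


EIRP = Pt + Gt = 10.060 + 21.510 = 31.57 dBm

31.57 dBm


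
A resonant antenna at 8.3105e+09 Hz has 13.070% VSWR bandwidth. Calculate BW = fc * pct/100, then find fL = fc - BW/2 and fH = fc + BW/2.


BW = 8.3105e+09 * 13.070/100 = 1.086182e+09 Hz
fL = 8.3105e+09 - 1.086182e+09/2 = 7.767e+09 Hz
fH = 8.3105e+09 + 1.086182e+09/2 = 8.854e+09 Hz

BW=1.086e+09 Hz, fL=7.767e+09 Hz, fH=8.854e+09 Hz


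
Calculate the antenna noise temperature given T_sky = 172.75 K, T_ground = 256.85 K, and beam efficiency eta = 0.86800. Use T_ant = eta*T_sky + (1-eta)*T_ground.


T_ant = 0.86800 * 172.75 + (1 - 0.86800) * 256.85 = 183.9 K

183.9 K


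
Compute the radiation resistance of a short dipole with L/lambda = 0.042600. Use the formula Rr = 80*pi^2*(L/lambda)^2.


Rr = 80 * pi^2 * (0.042600)^2 = 80 * 9.869604 * 1.814760e-03 = 1.433 ohm

1.433 ohm


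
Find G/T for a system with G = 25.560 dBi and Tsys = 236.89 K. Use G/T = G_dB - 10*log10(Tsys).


G/T = 25.560 - 10*log10(236.89) = 25.560 - 23.74547 = 1.815 dB/K

1.815 dB/K


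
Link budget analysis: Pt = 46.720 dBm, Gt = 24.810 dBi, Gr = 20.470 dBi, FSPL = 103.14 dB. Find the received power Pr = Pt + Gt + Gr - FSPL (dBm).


Pr = 46.720 + 24.810 + 20.470 - 103.14 = -11.14 dBm

-11.14 dBm


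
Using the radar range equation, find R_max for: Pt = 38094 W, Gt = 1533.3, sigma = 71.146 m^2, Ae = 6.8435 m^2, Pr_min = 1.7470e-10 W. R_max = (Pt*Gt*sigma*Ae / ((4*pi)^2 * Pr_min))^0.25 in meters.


R^4 = 38094*1533.3*71.146*6.8435 / ((4*pi)^2 * 1.7470e-10) = 1.030860e+18
R_max = 1.030860e+18^0.25 = 31864 m

31864 m


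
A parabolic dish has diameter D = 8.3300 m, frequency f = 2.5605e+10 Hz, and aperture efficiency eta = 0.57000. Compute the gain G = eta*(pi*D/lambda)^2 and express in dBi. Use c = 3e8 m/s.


lambda = c / f = 3.0000e+08 / 2.5605e+10 = 0.01171646 m
G_linear = 0.57000 * (pi * 8.3300 / 0.01171646)^2 = 2.843621e+06
G_dBi = 10 * log10(2.843621e+06) = 64.54 dBi

64.54 dBi


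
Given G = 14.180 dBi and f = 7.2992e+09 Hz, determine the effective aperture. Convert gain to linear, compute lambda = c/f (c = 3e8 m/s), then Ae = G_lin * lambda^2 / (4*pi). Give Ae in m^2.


lambda = c / f = 3.0000e+08 / 7.2992e+09 = 0.04110039 m
G_linear = 10^(14.180/10) = 26.18183
Ae = G_linear * lambda^2 / (4*pi) = 26.18183 * 0.04110039^2 / (4*pi) = 3.520e-03 m^2

3.520e-03 m^2


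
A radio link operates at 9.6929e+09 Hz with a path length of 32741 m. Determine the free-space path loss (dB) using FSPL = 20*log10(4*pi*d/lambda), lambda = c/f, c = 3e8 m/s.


lambda = c / f = 3.0000e+08 / 9.6929e+09 = 0.03095049 m
FSPL = 20 * log10(4*pi*32741/0.03095049) = 142.5 dB

142.5 dB


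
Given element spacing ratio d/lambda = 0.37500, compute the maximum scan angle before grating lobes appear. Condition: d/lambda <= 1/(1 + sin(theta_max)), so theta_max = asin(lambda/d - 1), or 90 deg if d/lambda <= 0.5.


lambda/d - 1 = 1/0.37500 - 1 = 1.666667 >= 1
d/lambda <= 0.5, so the array can scan to endfire without grating lobes: theta_max = 90 deg

90 deg


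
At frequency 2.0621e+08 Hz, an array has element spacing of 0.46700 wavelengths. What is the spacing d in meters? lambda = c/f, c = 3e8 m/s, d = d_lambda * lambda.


lambda = c / f = 3.0000e+08 / 2.0621e+08 = 1.454828 m
d = 0.46700 * 1.454828 = 0.6794 m

0.6794 m


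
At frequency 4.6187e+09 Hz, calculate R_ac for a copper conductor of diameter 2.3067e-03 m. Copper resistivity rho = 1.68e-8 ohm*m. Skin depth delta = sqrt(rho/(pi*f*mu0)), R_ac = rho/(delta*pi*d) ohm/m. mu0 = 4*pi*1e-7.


delta = sqrt(1.68e-8 / (pi * 4.6187e+09 * 4*pi*1e-7)) = 9.598755e-07 m
R_ac = 1.68e-8 / (9.598755e-07 * pi * 2.3067e-03) = 2.415 ohm/m

2.415 ohm/m


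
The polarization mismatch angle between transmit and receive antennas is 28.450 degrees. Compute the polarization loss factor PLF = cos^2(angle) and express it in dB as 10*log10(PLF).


PLF_linear = cos^2(28.450 deg) = 0.7730510
PLF_dB = 10 * log10(0.7730510) = -1.118 dB

-1.118 dB


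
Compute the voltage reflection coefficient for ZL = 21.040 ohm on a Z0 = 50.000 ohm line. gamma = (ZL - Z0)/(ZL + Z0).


gamma = (21.040 - 50.000) / (21.040 + 50.000) = -0.4077

-0.4077


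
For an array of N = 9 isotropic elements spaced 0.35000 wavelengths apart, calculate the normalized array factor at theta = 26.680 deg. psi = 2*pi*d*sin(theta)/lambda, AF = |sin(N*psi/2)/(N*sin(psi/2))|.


psi = 2*pi*0.35000*sin(26.680 deg) = 0.9874182 rad
AF = |sin(9*0.9874182/2) / (9*sin(0.9874182/2))| = 0.2260

0.2260


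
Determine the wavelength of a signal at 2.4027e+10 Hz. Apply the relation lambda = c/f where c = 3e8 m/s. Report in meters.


lambda = c / f = 3.0000e+08 / 2.4027e+10 = 0.01249 m

0.01249 m


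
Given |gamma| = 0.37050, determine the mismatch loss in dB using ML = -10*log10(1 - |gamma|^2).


ML = -10 * log10(1 - 0.37050^2) = -10 * log10(0.86272975) = 0.6413 dB

0.6413 dB


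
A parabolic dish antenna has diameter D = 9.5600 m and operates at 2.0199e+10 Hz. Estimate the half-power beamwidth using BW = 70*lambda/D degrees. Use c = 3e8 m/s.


lambda = c / f = 3.0000e+08 / 2.0199e+10 = 0.01485222 m
BW = 70 * 0.01485222 / 9.5600 = 0.1088 deg

0.1088 deg


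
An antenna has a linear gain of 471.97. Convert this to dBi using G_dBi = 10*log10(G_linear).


G_dBi = 10 * log10(471.97) = 26.74 dBi

26.74 dBi


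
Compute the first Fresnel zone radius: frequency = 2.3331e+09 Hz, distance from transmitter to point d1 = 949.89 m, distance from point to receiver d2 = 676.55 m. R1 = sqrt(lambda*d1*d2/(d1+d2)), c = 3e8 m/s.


lambda = c / f = 3.0000e+08 / 2.3331e+09 = 0.1285843 m
R1 = sqrt(0.1285843 * 949.89 * 676.55 / (949.89 + 676.55)) = 7.128 m

7.128 m


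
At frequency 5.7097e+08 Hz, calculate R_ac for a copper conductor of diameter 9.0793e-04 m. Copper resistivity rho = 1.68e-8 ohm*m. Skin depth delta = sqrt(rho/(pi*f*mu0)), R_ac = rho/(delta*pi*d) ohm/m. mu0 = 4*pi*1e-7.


delta = sqrt(1.68e-8 / (pi * 5.7097e+08 * 4*pi*1e-7)) = 2.730034e-06 m
R_ac = 1.68e-8 / (2.730034e-06 * pi * 9.0793e-04) = 2.157 ohm/m

2.157 ohm/m


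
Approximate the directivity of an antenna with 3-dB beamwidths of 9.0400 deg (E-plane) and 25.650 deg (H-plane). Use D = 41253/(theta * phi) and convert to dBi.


D_linear = 41253 / (9.0400 * 25.650) = 177.9097
D_dBi = 10 * log10(177.9097) = 22.50 dBi

22.50 dBi


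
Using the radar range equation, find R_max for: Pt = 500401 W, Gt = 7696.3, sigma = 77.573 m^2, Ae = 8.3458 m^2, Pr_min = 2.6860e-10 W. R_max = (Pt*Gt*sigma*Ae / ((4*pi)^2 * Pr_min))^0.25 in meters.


R^4 = 500401*7696.3*77.573*8.3458 / ((4*pi)^2 * 2.6860e-10) = 5.878317e+19
R_max = 5.878317e+19^0.25 = 87562 m

87562 m


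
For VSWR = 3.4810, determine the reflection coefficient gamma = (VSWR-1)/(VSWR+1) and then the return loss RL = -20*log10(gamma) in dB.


gamma = (3.4810 - 1) / (3.4810 + 1) = 0.5536711
RL = -20 * log10(0.5536711) = 5.135 dB

5.135 dB


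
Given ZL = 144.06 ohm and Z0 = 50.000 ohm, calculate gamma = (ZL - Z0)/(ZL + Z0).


gamma = (144.06 - 50.000) / (144.06 + 50.000) = 0.4847

0.4847


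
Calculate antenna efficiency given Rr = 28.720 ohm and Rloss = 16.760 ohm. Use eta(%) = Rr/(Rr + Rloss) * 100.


eta = 28.720 / (28.720 + 16.760) * 100 = 63.15%

63.15%


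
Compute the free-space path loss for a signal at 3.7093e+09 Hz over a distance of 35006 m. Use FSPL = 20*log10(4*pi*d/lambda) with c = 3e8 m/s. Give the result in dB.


lambda = c / f = 3.0000e+08 / 3.7093e+09 = 0.08087779 m
FSPL = 20 * log10(4*pi*35006/0.08087779) = 134.7 dB

134.7 dB


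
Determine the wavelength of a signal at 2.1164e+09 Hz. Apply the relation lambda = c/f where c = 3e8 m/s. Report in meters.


lambda = c / f = 3.0000e+08 / 2.1164e+09 = 0.1418 m

0.1418 m


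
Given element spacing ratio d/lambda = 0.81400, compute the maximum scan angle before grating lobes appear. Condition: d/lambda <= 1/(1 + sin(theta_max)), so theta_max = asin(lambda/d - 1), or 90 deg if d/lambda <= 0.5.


lambda/d - 1 = 1/0.81400 - 1 = 0.2285012
theta_max = asin(0.2285012) = 13.21 deg

13.21 deg


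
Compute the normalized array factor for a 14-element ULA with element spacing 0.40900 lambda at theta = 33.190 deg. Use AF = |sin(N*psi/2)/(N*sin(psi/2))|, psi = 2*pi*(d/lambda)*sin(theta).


psi = 2*pi*0.40900*sin(33.190 deg) = 1.406765 rad
AF = |sin(14*1.406765/2) / (14*sin(1.406765/2))| = 0.04529

0.04529


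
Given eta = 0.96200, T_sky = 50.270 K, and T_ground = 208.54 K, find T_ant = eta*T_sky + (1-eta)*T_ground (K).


T_ant = 0.96200 * 50.270 + (1 - 0.96200) * 208.54 = 56.28 K

56.28 K


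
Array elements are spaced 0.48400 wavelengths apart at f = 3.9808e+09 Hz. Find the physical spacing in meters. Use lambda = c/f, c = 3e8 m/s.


lambda = c / f = 3.0000e+08 / 3.9808e+09 = 0.07536174 m
d = 0.48400 * 0.07536174 = 0.03648 m

0.03648 m


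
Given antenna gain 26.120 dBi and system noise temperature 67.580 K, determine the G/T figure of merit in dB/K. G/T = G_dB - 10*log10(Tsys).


G/T = 26.120 - 10*log10(67.580) = 26.120 - 18.29818 = 7.822 dB/K

7.822 dB/K


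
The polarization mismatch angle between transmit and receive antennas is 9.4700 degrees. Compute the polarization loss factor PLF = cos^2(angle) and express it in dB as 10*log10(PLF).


PLF_linear = cos^2(9.4700 deg) = 0.9729295
PLF_dB = 10 * log10(0.9729295) = -0.1192 dB

-0.1192 dB


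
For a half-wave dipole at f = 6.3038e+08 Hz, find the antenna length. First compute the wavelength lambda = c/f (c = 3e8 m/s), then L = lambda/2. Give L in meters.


lambda = c / f = 3.0000e+08 / 6.3038e+08 = 0.4759034 m
L = lambda / 2 = 0.4759034 / 2 = 0.2380 m

0.2380 m


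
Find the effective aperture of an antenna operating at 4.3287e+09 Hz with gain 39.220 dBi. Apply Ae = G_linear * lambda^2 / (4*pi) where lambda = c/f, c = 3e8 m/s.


lambda = c / f = 3.0000e+08 / 4.3287e+09 = 0.06930487 m
G_linear = 10^(39.220/10) = 8356.030
Ae = G_linear * lambda^2 / (4*pi) = 8356.030 * 0.06930487^2 / (4*pi) = 3.194 m^2

3.194 m^2


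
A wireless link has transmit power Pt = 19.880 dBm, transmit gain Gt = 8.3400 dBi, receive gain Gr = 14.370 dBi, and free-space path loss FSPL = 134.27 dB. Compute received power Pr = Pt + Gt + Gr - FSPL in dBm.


Pr = 19.880 + 8.3400 + 14.370 - 134.27 = -91.68 dBm

-91.68 dBm


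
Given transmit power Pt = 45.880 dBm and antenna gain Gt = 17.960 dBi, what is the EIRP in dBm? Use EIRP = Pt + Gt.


EIRP = Pt + Gt = 45.880 + 17.960 = 63.84 dBm

63.84 dBm


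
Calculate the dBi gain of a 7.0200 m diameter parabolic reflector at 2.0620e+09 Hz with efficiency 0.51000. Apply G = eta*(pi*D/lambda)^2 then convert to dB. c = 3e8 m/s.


lambda = c / f = 3.0000e+08 / 2.0620e+09 = 0.1454898 m
G_linear = 0.51000 * (pi * 7.0200 / 0.1454898)^2 = 11718.69
G_dBi = 10 * log10(11718.69) = 40.69 dBi

40.69 dBi


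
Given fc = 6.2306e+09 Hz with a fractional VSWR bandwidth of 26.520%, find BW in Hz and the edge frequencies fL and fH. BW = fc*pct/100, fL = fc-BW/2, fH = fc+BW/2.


BW = 6.2306e+09 * 26.520/100 = 1.652355e+09 Hz
fL = 6.2306e+09 - 1.652355e+09/2 = 5.404e+09 Hz
fH = 6.2306e+09 + 1.652355e+09/2 = 7.057e+09 Hz

BW=1.652e+09 Hz, fL=5.404e+09 Hz, fH=7.057e+09 Hz


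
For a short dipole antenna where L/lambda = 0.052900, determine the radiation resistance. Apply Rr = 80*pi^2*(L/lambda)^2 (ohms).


Rr = 80 * pi^2 * (0.052900)^2 = 80 * 9.869604 * 2.798410e-03 = 2.210 ohm

2.210 ohm


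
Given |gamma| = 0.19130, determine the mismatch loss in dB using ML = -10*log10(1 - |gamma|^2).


ML = -10 * log10(1 - 0.19130^2) = -10 * log10(0.96340431) = 0.1619 dB

0.1619 dB


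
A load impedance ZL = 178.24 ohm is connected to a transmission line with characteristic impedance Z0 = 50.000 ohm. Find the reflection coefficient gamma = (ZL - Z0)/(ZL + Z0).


gamma = (178.24 - 50.000) / (178.24 + 50.000) = 0.5619

0.5619


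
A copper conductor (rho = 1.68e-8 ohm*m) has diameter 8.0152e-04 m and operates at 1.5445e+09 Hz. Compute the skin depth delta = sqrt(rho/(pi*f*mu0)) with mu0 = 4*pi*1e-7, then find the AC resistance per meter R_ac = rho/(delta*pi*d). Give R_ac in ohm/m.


delta = sqrt(1.68e-8 / (pi * 1.5445e+09 * 4*pi*1e-7)) = 1.659896e-06 m
R_ac = 1.68e-8 / (1.659896e-06 * pi * 8.0152e-04) = 4.019 ohm/m

4.019 ohm/m


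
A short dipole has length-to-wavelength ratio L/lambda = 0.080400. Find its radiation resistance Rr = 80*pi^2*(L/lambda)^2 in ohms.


Rr = 80 * pi^2 * (0.080400)^2 = 80 * 9.869604 * 6.464160e-03 = 5.104 ohm

5.104 ohm


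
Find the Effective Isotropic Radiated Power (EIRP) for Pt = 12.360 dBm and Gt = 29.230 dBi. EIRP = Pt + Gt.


EIRP = Pt + Gt = 12.360 + 29.230 = 41.59 dBm

41.59 dBm


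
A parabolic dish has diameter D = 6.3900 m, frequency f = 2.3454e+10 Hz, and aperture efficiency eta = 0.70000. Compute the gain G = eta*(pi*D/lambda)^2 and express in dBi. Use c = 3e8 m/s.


lambda = c / f = 3.0000e+08 / 2.3454e+10 = 0.01279100 m
G_linear = 0.70000 * (pi * 6.3900 / 0.01279100)^2 = 1.724211e+06
G_dBi = 10 * log10(1.724211e+06) = 62.37 dBi

62.37 dBi


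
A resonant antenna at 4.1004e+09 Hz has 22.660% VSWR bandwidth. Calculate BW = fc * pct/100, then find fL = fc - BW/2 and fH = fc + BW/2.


BW = 4.1004e+09 * 22.660/100 = 9.291506e+08 Hz
fL = 4.1004e+09 - 9.291506e+08/2 = 3.636e+09 Hz
fH = 4.1004e+09 + 9.291506e+08/2 = 4.565e+09 Hz

BW=9.292e+08 Hz, fL=3.636e+09 Hz, fH=4.565e+09 Hz


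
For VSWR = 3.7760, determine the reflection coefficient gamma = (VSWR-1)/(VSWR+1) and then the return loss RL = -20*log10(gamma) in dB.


gamma = (3.7760 - 1) / (3.7760 + 1) = 0.5812395
RL = -20 * log10(0.5812395) = 4.713 dB

4.713 dB


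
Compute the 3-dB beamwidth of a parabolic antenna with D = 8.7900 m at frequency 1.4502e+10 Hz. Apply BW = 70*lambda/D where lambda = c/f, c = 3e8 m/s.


lambda = c / f = 3.0000e+08 / 1.4502e+10 = 0.02068680 m
BW = 70 * 0.02068680 / 8.7900 = 0.1647 deg

0.1647 deg


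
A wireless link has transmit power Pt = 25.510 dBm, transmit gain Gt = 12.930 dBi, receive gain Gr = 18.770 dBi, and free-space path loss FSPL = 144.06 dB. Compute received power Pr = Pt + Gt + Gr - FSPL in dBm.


Pr = 25.510 + 12.930 + 18.770 - 144.06 = -86.85 dBm

-86.85 dBm


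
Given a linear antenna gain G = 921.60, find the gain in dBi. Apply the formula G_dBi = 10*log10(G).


G_dBi = 10 * log10(921.60) = 29.65 dBi

29.65 dBi


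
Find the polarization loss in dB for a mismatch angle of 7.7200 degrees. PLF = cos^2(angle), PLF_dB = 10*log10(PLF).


PLF_linear = cos^2(7.7200 deg) = 0.9819549
PLF_dB = 10 * log10(0.9819549) = -0.07908 dB

-0.07908 dB


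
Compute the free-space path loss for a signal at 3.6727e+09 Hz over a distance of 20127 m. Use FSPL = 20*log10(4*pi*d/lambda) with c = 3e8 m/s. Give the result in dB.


lambda = c / f = 3.0000e+08 / 3.6727e+09 = 0.08168377 m
FSPL = 20 * log10(4*pi*20127/0.08168377) = 129.8 dB

129.8 dB


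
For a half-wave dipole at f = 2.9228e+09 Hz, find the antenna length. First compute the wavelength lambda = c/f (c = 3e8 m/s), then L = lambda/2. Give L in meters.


lambda = c / f = 3.0000e+08 / 2.9228e+09 = 0.1026413 m
L = lambda / 2 = 0.1026413 / 2 = 0.05132 m

0.05132 m


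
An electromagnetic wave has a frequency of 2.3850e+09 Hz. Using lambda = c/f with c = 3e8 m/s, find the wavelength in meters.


lambda = c / f = 3.0000e+08 / 2.3850e+09 = 0.1258 m

0.1258 m


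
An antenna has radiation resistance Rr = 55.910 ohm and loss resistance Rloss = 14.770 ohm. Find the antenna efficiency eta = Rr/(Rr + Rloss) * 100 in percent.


eta = 55.910 / (55.910 + 14.770) * 100 = 79.10%

79.10%


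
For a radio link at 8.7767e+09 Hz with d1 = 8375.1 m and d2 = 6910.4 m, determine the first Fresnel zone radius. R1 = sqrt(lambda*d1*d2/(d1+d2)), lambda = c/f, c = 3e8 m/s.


lambda = c / f = 3.0000e+08 / 8.7767e+09 = 0.03418141 m
R1 = sqrt(0.03418141 * 8375.1 * 6910.4 / (8375.1 + 6910.4)) = 11.38 m

11.38 m


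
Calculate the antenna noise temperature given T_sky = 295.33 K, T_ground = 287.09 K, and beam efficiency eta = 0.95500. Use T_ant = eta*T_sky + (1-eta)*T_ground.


T_ant = 0.95500 * 295.33 + (1 - 0.95500) * 287.09 = 295.0 K

295.0 K


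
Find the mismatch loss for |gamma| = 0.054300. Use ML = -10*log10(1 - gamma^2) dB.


ML = -10 * log10(1 - 0.054300^2) = -10 * log10(0.99705151) = 0.01282 dB

0.01282 dB


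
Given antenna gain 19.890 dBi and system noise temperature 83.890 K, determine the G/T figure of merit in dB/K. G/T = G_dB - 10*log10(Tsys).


G/T = 19.890 - 10*log10(83.890) = 19.890 - 19.23710 = 0.6529 dB/K

0.6529 dB/K


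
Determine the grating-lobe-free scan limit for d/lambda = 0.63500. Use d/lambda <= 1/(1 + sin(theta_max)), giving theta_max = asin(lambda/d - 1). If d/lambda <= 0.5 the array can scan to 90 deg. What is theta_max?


lambda/d - 1 = 1/0.63500 - 1 = 0.5748031
theta_max = asin(0.5748031) = 35.09 deg

35.09 deg


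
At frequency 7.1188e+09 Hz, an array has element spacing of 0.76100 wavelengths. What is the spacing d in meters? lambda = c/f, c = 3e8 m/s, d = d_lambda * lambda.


lambda = c / f = 3.0000e+08 / 7.1188e+09 = 0.04214193 m
d = 0.76100 * 0.04214193 = 0.03207 m

0.03207 m


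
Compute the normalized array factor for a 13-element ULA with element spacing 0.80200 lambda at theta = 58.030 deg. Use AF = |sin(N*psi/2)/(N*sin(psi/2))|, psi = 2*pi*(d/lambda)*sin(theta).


psi = 2*pi*0.80200*sin(58.030 deg) = 4.274809 rad
AF = |sin(13*4.274809/2) / (13*sin(4.274809/2))| = 0.04275

0.04275


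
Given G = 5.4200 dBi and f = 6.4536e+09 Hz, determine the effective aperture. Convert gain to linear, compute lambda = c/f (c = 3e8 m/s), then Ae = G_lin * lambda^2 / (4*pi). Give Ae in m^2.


lambda = c / f = 3.0000e+08 / 6.4536e+09 = 0.04648568 m
G_linear = 10^(5.4200/10) = 3.483373
Ae = G_linear * lambda^2 / (4*pi) = 3.483373 * 0.04648568^2 / (4*pi) = 5.990e-04 m^2

5.990e-04 m^2


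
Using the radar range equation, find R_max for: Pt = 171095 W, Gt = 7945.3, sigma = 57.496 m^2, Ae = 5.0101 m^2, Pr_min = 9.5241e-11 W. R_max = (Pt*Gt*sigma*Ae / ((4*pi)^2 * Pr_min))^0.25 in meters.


R^4 = 171095*7945.3*57.496*5.0101 / ((4*pi)^2 * 9.5241e-11) = 2.603682e+19
R_max = 2.603682e+19^0.25 = 71433 m

71433 m


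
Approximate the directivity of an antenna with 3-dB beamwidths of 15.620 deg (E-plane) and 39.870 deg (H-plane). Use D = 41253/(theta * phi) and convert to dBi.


D_linear = 41253 / (15.620 * 39.870) = 66.24121
D_dBi = 10 * log10(66.24121) = 18.21 dBi

18.21 dBi


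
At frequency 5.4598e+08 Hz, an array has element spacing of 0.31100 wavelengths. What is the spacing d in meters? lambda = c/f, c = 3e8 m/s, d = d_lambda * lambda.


lambda = c / f = 3.0000e+08 / 5.4598e+08 = 0.5494707 m
d = 0.31100 * 0.5494707 = 0.1709 m

0.1709 m


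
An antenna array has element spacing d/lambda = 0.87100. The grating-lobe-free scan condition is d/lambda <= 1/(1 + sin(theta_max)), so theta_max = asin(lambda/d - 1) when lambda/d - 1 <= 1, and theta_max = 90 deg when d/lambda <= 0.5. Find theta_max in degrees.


lambda/d - 1 = 1/0.87100 - 1 = 0.1481056
theta_max = asin(0.1481056) = 8.517 deg

8.517 deg


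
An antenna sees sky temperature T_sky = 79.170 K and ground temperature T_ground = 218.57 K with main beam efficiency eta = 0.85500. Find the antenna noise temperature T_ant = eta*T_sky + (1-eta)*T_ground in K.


T_ant = 0.85500 * 79.170 + (1 - 0.85500) * 218.57 = 99.38 K

99.38 K


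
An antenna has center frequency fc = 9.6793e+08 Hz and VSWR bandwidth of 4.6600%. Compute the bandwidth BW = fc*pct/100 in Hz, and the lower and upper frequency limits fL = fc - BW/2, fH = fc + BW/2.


BW = 9.6793e+08 * 4.6600/100 = 4.510554e+07 Hz
fL = 9.6793e+08 - 4.510554e+07/2 = 9.454e+08 Hz
fH = 9.6793e+08 + 4.510554e+07/2 = 9.905e+08 Hz

BW=4.511e+07 Hz, fL=9.454e+08 Hz, fH=9.905e+08 Hz


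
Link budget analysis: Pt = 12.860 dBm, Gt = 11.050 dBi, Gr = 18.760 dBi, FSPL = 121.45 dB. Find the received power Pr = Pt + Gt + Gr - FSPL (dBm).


Pr = 12.860 + 11.050 + 18.760 - 121.45 = -78.78 dBm

-78.78 dBm


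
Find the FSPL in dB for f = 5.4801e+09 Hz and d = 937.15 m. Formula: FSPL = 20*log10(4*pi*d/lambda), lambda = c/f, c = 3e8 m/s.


lambda = c / f = 3.0000e+08 / 5.4801e+09 = 0.05474353 m
FSPL = 20 * log10(4*pi*937.15/0.05474353) = 106.7 dB

106.7 dB


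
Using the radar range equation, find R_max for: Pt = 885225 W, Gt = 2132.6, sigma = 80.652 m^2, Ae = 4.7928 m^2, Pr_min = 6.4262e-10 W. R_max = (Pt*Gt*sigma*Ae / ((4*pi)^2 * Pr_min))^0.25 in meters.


R^4 = 885225*2132.6*80.652*4.7928 / ((4*pi)^2 * 6.4262e-10) = 7.191071e+18
R_max = 7.191071e+18^0.25 = 51784 m

51784 m


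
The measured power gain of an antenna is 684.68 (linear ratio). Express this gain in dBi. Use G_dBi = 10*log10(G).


G_dBi = 10 * log10(684.68) = 28.35 dBi

28.35 dBi


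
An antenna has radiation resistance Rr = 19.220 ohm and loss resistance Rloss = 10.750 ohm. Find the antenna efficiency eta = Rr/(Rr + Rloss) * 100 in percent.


eta = 19.220 / (19.220 + 10.750) * 100 = 64.13%

64.13%


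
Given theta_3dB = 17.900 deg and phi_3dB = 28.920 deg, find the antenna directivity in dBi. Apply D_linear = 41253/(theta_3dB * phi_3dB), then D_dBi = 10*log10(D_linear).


D_linear = 41253 / (17.900 * 28.920) = 79.69007
D_dBi = 10 * log10(79.69007) = 19.01 dBi

19.01 dBi


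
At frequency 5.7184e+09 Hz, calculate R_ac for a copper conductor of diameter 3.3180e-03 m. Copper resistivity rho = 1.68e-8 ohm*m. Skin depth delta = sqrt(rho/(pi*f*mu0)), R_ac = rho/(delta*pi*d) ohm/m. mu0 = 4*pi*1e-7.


delta = sqrt(1.68e-8 / (pi * 5.7184e+09 * 4*pi*1e-7)) = 8.626557e-07 m
R_ac = 1.68e-8 / (8.626557e-07 * pi * 3.3180e-03) = 1.868 ohm/m

1.868 ohm/m


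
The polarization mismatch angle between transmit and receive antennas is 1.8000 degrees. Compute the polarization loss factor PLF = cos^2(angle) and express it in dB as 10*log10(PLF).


PLF_linear = cos^2(1.8000 deg) = 0.9990134
PLF_dB = 10 * log10(0.9990134) = -4.287e-03 dB

-4.287e-03 dB


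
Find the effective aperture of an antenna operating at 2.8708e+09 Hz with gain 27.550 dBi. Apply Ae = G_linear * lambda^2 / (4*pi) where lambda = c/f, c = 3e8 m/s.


lambda = c / f = 3.0000e+08 / 2.8708e+09 = 0.1045005 m
G_linear = 10^(27.550/10) = 568.8529
Ae = G_linear * lambda^2 / (4*pi) = 568.8529 * 0.1045005^2 / (4*pi) = 0.4943 m^2

0.4943 m^2


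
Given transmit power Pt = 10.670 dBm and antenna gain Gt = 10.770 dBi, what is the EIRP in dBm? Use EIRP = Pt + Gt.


EIRP = Pt + Gt = 10.670 + 10.770 = 21.44 dBm

21.44 dBm


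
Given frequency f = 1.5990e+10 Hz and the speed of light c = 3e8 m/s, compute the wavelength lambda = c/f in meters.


lambda = c / f = 3.0000e+08 / 1.5990e+10 = 0.01876 m

0.01876 m
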